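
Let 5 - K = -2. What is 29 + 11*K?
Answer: 106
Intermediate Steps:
K = 7 (K = 5 - 1*(-2) = 5 + 2 = 7)
29 + 11*K = 29 + 11*7 = 29 + 77 = 106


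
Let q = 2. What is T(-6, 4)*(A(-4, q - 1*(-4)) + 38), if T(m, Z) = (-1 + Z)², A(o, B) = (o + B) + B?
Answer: 414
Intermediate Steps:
A(o, B) = o + 2*B (A(o, B) = (B + o) + B = o + 2*B)
T(-6, 4)*(A(-4, q - 1*(-4)) + 38) = (-1 + 4)²*((-4 + 2*(2 - 1*(-4))) + 38) = 3²*((-4 + 2*(2 + 4)) + 38) = 9*((-4 + 2*6) + 38) = 9*((-4 + 12) + 38) = 9*(8 + 38) = 9*46 = 414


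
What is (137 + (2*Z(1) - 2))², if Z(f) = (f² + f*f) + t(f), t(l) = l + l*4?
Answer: 22201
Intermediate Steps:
t(l) = 5*l (t(l) = l + 4*l = 5*l)
Z(f) = 2*f² + 5*f (Z(f) = (f² + f*f) + 5*f = (f² + f²) + 5*f = 2*f² + 5*f)
(137 + (2*Z(1) - 2))² = (137 + (2*(1*(5 + 2*1)) - 2))² = (137 + (2*(1*(5 + 2)) - 2))² = (137 + (2*(1*7) - 2))² = (137 + (2*7 - 2))² = (137 + (14 - 2))² = (137 + 12)² = 149² = 22201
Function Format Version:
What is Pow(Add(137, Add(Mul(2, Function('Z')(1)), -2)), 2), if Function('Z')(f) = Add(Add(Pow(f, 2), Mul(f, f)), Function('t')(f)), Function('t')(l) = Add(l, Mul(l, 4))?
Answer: 22201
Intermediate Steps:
Function('t')(l) = Mul(5, l) (Function('t')(l) = Add(l, Mul(4, l)) = Mul(5, l))
Function('Z')(f) = Add(Mul(2, Pow(f, 2)), Mul(5, f)) (Function('Z')(f) = Add(Add(Pow(f, 2), Mul(f, f)), Mul(5, f)) = Add(Add(Pow(f, 2), Pow(f, 2)), Mul(5, f)) = Add(Mul(2, Pow(f, 2)), Mul(5, f)))
Pow(Add(137, Add(Mul(2, Function('Z')(1)), -2)), 2) = Pow(Add(137, Add(Mul(2, Mul(1, Add(5, Mul(2, 1)))), -2)), 2) = Pow(Add(137, Add(Mul(2, Mul(1, Add(5, 2))), -2)), 2) = Pow(Add(137, Add(Mul(2, Mul(1, 7)), -2)), 2) = Pow(Add(137, Add(Mul(2, 7), -2)), 2) = Pow(Add(137, Add(14, -2)), 2) = Pow(Add(137, 12), 2) = Pow(149, 2) = 22201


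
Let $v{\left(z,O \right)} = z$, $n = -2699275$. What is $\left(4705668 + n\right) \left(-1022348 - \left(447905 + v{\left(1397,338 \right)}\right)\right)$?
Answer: $-2952708258450$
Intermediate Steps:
$\left(4705668 + n\right) \left(-1022348 - \left(447905 + v{\left(1397,338 \right)}\right)\right) = \left(4705668 - 2699275\right) \left(-1022348 - 449302\right) = 2006393 \left(-1022348 - 449302\right) = 2006393 \left(-1471650\right) = -2952708258450$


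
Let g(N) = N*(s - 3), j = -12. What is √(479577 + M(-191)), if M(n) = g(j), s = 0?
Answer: √479613 ≈ 692.54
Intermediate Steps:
g(N) = -3*N (g(N) = N*(0 - 3) = N*(-3) = -3*N)
M(n) = 36 (M(n) = -3*(-12) = 36)
√(479577 + M(-191)) = √(479577 + 36) = √479613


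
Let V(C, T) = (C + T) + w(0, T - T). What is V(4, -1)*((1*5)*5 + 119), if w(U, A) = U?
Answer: 432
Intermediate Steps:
V(C, T) = C + T (V(C, T) = (C + T) + 0 = C + T)
V(4, -1)*((1*5)*5 + 119) = (4 - 1)*((1*5)*5 + 119) = 3*(5*5 + 119) = 3*(25 + 119) = 3*144 = 432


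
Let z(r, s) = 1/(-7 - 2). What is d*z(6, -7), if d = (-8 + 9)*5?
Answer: -5/9 ≈ -0.55556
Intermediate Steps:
z(r, s) = -⅑ (z(r, s) = 1/(-9) = -⅑)
d = 5 (d = 1*5 = 5)
d*z(6, -7) = 5*(-⅑) = -5/9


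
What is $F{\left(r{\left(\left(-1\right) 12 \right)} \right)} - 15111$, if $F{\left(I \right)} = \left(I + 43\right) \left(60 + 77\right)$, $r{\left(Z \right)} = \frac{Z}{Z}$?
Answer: $-9083$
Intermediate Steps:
$r{\left(Z \right)} = 1$
$F{\left(I \right)} = 5891 + 137 I$ ($F{\left(I \right)} = \left(43 + I\right) 137 = 5891 + 137 I$)
$F{\left(r{\left(\left(-1\right) 12 \right)} \right)} - 15111 = \left(5891 + 137 \cdot 1\right) - 15111 = \left(5891 + 137\right) - 15111 = 6028 - 15111 = -9083$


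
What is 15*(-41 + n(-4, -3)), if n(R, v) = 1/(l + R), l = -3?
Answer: -4320/7 ≈ -617.14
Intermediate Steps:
n(R, v) = 1/(-3 + R)
15*(-41 + n(-4, -3)) = 15*(-41 + 1/(-3 - 4)) = 15*(-41 + 1/(-7)) = 15*(-41 - ⅐) = 15*(-288/7) = -4320/7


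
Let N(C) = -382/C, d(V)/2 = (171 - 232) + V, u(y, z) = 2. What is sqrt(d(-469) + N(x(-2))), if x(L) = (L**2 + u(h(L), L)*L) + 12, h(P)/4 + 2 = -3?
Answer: I*sqrt(39306)/6 ≈ 33.043*I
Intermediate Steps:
h(P) = -20 (h(P) = -8 + 4*(-3) = -8 - 12 = -20)
x(L) = 12 + L**2 + 2*L (x(L) = (L**2 + 2*L) + 12 = 12 + L**2 + 2*L)
d(V) = -122 + 2*V (d(V) = 2*((171 - 232) + V) = 2*(-61 + V) = -122 + 2*V)
sqrt(d(-469) + N(x(-2))) = sqrt((-122 + 2*(-469)) - 382/(12 + (-2)**2 + 2*(-2))) = sqrt((-122 - 938) - 382/(12 + 4 - 4)) = sqrt(-1060 - 382/12) = sqrt(-1060 - 382*1/12) = sqrt(-1060 - 191/6) = sqrt(-6551/6) = I*sqrt(39306)/6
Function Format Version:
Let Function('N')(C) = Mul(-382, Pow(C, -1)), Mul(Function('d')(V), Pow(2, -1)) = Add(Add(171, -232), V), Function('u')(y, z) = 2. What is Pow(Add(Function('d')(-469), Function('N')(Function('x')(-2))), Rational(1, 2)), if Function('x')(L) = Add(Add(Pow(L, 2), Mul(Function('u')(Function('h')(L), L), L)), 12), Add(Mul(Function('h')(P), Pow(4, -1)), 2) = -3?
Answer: Mul(Rational(1, 6), I, Pow(39306, Rational(1, 2))) ≈ Mul(33.043, I)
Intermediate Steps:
Function('h')(P) = -20 (Function('h')(P) = Add(-8, Mul(4, -3)) = Add(-8, -12) = -20)
Function('x')(L) = Add(12, Pow(L, 2), Mul(2, L)) (Function('x')(L) = Add(Add(Pow(L, 2), Mul(2, L)), 12) = Add(12, Pow(L, 2), Mul(2, L)))
Function('d')(V) = Add(-122, Mul(2, V)) (Function('d')(V) = Mul(2, Add(Add(171, -232), V)) = Mul(2, Add(-61, V)) = Add(-122, Mul(2, V)))
Pow(Add(Function('d')(-469), Function('N')(Function('x')(-2))), Rational(1, 2)) = Pow(Add(Add(-122, Mul(2, -469)), Mul(-382, Pow(Add(12, Pow(-2, 2), Mul(2, -2)), -1))), Rational(1, 2)) = Pow(Add(Add(-122, -938), Mul(-382, Pow(Add(12, 4, -4), -1))), Rational(1, 2)) = Pow(Add(-1060, Mul(-382, Pow(12, -1))), Rational(1, 2)) = Pow(Add(-1060, Mul(-382, Rational(1, 12))), Rational(1, 2)) = Pow(Add(-1060, Rational(-191, 6)), Rational(1, 2)) = Pow(Rational(-6551, 6), Rational(1, 2)) = Mul(Rational(1, 6), I, Pow(39306, Rational(1, 2)))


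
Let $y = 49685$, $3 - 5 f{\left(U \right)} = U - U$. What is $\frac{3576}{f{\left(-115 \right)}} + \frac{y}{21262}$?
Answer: $\frac{126771205}{21262} \approx 5962.3$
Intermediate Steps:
$f{\left(U \right)} = \frac{3}{5}$ ($f{\left(U \right)} = \frac{3}{5} - \frac{U - U}{5} = \frac{3}{5} - 0 = \frac{3}{5} + 0 = \frac{3}{5}$)
$\frac{3576}{f{\left(-115 \right)}} + \frac{y}{21262} = \frac{3576}{\frac{3}{5}} + \frac{49685}{21262} = 3576 \cdot \frac{5}{3} + 49685 \cdot \frac{1}{21262} = 5960 + \frac{49685}{21262} = \frac{126771205}{21262}$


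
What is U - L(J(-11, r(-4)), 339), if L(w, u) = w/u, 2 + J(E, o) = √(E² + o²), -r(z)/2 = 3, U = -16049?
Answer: -5440609/339 - √157/339 ≈ -16049.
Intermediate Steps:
r(z) = -6 (r(z) = -2*3 = -6)
J(E, o) = -2 + √(E² + o²)
U - L(J(-11, r(-4)), 339) = -16049 - (-2 + √((-11)² + (-6)²))/339 = -16049 - (-2 + √(121 + 36))/339 = -16049 - (-2 + √157)/339 = -16049 - (-2/339 + √157/339) = -16049 + (2/339 - √157/339) = -5440609/339 - √157/339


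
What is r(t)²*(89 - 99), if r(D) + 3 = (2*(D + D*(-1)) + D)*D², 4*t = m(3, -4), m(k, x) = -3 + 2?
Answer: -186245/2048 ≈ -90.940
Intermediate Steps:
m(k, x) = -1
t = -¼ (t = (¼)*(-1) = -¼ ≈ -0.25000)
r(D) = -3 + D³ (r(D) = -3 + (2*(D + D*(-1)) + D)*D² = -3 + (2*(D - D) + D)*D² = -3 + (2*0 + D)*D² = -3 + (0 + D)*D² = -3 + D*D² = -3 + D³)
r(t)²*(89 - 99) = (-3 + (-¼)³)²*(89 - 99) = (-3 - 1/64)²*(-10) = (-193/64)²*(-10) = (37249/4096)*(-10) = -186245/2048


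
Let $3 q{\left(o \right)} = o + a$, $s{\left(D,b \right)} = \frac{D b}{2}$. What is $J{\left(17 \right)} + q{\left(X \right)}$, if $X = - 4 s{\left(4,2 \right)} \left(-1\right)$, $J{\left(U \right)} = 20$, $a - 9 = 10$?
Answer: $\frac{95}{3} \approx 31.667$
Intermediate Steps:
$a = 19$ ($a = 9 + 10 = 19$)
$s{\left(D,b \right)} = \frac{D b}{2}$ ($s{\left(D,b \right)} = D b \frac{1}{2} = \frac{D b}{2}$)
$X = 16$ ($X = - 4 \cdot \frac{1}{2} \cdot 4 \cdot 2 \left(-1\right) = \left(-4\right) 4 \left(-1\right) = \left(-16\right) \left(-1\right) = 16$)
$q{\left(o \right)} = \frac{19}{3} + \frac{o}{3}$ ($q{\left(o \right)} = \frac{o + 19}{3} = \frac{19 + o}{3} = \frac{19}{3} + \frac{o}{3}$)
$J{\left(17 \right)} + q{\left(X \right)} = 20 + \left(\frac{19}{3} + \frac{1}{3} \cdot 16\right) = 20 + \left(\frac{19}{3} + \frac{16}{3}\right) = 20 + \frac{35}{3} = \frac{95}{3}$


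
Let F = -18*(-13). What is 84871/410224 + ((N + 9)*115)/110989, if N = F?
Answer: 20883457099/45530351536 ≈ 0.45867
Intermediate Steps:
F = 234
N = 234
84871/410224 + ((N + 9)*115)/110989 = 84871/410224 + ((234 + 9)*115)/110989 = 84871*(1/410224) + (243*115)*(1/110989) = 84871/410224 + 27945*(1/110989) = 84871/410224 + 27945/110989 = 20883457099/45530351536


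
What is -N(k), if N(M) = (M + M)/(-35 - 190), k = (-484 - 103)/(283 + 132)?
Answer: -1174/93375 ≈ -0.012573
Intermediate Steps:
k = -587/415 ≈ -1.4145
N(M) = -2*M/225 (N(M) = (2*M)/(-225) = (2*M)*(-1/225) = -2*M/225)
-N(k) = -(-2)*(-587)/(225*415) = -1*1174/93375 = -1174/93375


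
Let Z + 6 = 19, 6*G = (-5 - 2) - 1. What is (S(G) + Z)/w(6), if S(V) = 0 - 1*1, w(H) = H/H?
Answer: 12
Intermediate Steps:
w(H) = 1
G = -4/3 (G = ((-5 - 2) - 1)/6 = (-7 - 1)/6 = (1/6)*(-8) = -4/3 ≈ -1.3333)
Z = 13 (Z = -6 + 19 = 13)
S(V) = -1 (S(V) = 0 - 1 = -1)
(S(G) + Z)/w(6) = (-1 + 13)/1 = 1*12 = 12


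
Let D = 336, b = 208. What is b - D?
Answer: -128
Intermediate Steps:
b - D = 208 - 1*336 = 208 - 336 = -128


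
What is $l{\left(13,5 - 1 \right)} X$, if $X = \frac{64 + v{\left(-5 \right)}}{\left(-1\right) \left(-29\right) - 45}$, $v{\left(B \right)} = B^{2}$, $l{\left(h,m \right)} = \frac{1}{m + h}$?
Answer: $- \frac{89}{272} \approx -0.32721$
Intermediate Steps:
$l{\left(h,m \right)} = \frac{1}{h + m}$
$X = - \frac{89}{16}$ ($X = \frac{64 + \left(-5\right)^{2}}{\left(-1\right) \left(-29\right) - 45} = \frac{64 + 25}{29 - 45} = \frac{89}{-16} = 89 \left(- \frac{1}{16}\right) = - \frac{89}{16} \approx -5.5625$)
$l{\left(13,5 - 1 \right)} X = \frac{1}{13 + \left(5 - 1\right)} \left(- \frac{89}{16}\right) = \frac{1}{13 + 4} \left(- \frac{89}{16}\right) = \frac{1}{17} \left(- \frac{89}{16}\right) = - \frac{89}{272}$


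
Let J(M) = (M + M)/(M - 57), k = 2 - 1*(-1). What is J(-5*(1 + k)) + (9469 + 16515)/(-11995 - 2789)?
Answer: -26/21 ≈ -1.2381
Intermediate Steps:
k = 3 (k = 2 + 1 = 3)
J(M) = 2*M/(-57 + M) (J(M) = (2*M)/(-57 + M) = 2*M/(-57 + M))
J(-5*(1 + k)) + (9469 + 16515)/(-11995 - 2789) = 2*(-5*(1 + 3))/(-57 - 5*(1 + 3)) + (9469 + 16515)/(-11995 - 2789) = 2*(-5*4)/(-57 - 5*4) + 25984/(-14784) = 2*(-20)/(-57 - 20) + 25984*(-1/14784) = 2*(-20)/(-77) - 58/33 = 2*(-20)*(-1/77) - 58/33 = 40/77 - 58/33 = -26/21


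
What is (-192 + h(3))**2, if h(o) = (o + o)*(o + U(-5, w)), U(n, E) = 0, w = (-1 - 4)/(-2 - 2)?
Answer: 30276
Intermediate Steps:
w = 5/4 (w = -5/(-4) = -5*(-1/4) = 5/4 ≈ 1.2500)
h(o) = 2*o**2 (h(o) = (o + o)*(o + 0) = (2*o)*o = 2*o**2)
(-192 + h(3))**2 = (-192 + 2*3**2)**2 = (-192 + 2*9)**2 = (-192 + 18)**2 = (-174)**2 = 30276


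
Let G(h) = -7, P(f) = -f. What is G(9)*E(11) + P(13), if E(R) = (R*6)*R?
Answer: -5095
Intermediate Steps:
E(R) = 6*R² (E(R) = (6*R)*R = 6*R²)
G(9)*E(11) + P(13) = -42*11² - 1*13 = -42*121 - 13 = -7*726 - 13 = -5082 - 13 = -5095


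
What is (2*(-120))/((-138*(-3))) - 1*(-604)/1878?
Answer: -1858/7199 ≈ -0.25809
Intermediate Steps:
(2*(-120))/((-138*(-3))) - 1*(-604)/1878 = -240/414 + 604*(1/1878) = -240*1/414 + 302/939 = -40/69 + 302/939 = -1858/7199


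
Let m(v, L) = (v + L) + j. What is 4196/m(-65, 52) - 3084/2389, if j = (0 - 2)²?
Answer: -10052000/21501 ≈ -467.51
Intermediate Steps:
j = 4 (j = (-2)² = 4)
m(v, L) = 4 + L + v (m(v, L) = (v + L) + 4 = (L + v) + 4 = 4 + L + v)
4196/m(-65, 52) - 3084/2389 = 4196/(4 + 52 - 65) - 3084/2389 = 4196/(-9) - 3084*1/2389 = 4196*(-⅑) - 3084/2389 = -4196/9 - 3084/2389 = -10052000/21501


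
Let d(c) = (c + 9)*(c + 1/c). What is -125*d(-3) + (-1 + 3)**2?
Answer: 2504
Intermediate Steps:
d(c) = (9 + c)*(c + 1/c)
-125*d(-3) + (-1 + 3)**2 = -125*(1 + (-3)**2 + 9*(-3) + 9/(-3)) + (-1 + 3)**2 = -125*(1 + 9 - 27 + 9*(-1/3)) + 2**2 = -125*(1 + 9 - 27 - 3) + 4 = -125*(-20) + 4 = 2500 + 4 = 2504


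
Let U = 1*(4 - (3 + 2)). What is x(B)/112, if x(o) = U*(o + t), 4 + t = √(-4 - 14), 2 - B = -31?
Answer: -29/112 - 3*I*√2/112 ≈ -0.25893 - 0.037881*I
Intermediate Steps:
B = 33 (B = 2 - 1*(-31) = 2 + 31 = 33)
t = -4 + 3*I*√2 (t = -4 + √(-4 - 14) = -4 + √(-18) = -4 + 3*I*√2 ≈ -4.0 + 4.2426*I)
U = -1 (U = 1*(4 - 1*5) = 1*(4 - 5) = 1*(-1) = -1)
x(o) = 4 - o - 3*I*√2 (x(o) = -(o + (-4 + 3*I*√2)) = -(-4 + o + 3*I*√2) = 4 - o - 3*I*√2)
x(B)/112 = (4 - 1*33 - 3*I*√2)/112 = (4 - 33 - 3*I*√2)*(1/112) = (-29 - 3*I*√2)*(1/112) = -29/112 - 3*I*√2/112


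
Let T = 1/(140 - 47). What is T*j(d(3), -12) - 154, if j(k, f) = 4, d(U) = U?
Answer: -14318/93 ≈ -153.96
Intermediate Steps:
T = 1/93 ≈ 0.010753
T*j(d(3), -12) - 154 = (1/93)*4 - 154 = 4/93 - 154 = -14318/93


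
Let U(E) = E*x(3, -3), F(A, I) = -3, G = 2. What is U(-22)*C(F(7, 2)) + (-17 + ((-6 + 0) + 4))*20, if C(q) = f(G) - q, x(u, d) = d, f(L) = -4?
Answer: -446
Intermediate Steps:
U(E) = -3*E (U(E) = E*(-3) = -3*E)
C(q) = -4 - q
U(-22)*C(F(7, 2)) + (-17 + ((-6 + 0) + 4))*20 = (-3*(-22))*(-4 - 1*(-3)) + (-17 + ((-6 + 0) + 4))*20 = 66*(-4 + 3) + (-17 + (-6 + 4))*20 = 66*(-1) + (-17 - 2)*20 = -66 - 19*20 = -66 - 380 = -446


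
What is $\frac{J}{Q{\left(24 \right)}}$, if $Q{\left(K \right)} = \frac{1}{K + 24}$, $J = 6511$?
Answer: $312528$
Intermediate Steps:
$Q{\left(K \right)} = \frac{1}{24 + K}$
$\frac{J}{Q{\left(24 \right)}} = \frac{6511}{\frac{1}{24 + 24}} = \frac{6511}{\frac{1}{48}} = 6511 \frac{1}{\frac{1}{48}} = 6511 \cdot 48 = 312528$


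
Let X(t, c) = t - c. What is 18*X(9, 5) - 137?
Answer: -65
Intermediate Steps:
18*X(9, 5) - 137 = 18*(9 - 1*5) - 137 = 18*(9 - 5) - 137 = 18*4 - 137 = 72 - 137 = -65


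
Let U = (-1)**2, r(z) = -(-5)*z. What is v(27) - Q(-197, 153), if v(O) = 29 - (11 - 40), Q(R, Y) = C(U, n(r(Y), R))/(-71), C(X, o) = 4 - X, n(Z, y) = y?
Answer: 4121/71 ≈ 58.042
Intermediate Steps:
r(z) = 5*z
U = 1
Q(R, Y) = -3/71 (Q(R, Y) = (4 - 1*1)/(-71) = (4 - 1)*(-1/71) = 3*(-1/71) = -3/71)
v(O) = 58 (v(O) = 29 - 1*(-29) = 29 + 29 = 58)
v(27) - Q(-197, 153) = 58 - 1*(-3/71) = 58 + 3/71 = 4121/71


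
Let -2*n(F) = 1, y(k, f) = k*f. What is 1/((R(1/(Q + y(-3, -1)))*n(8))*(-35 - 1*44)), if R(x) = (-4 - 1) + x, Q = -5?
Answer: -4/869 ≈ -0.0046030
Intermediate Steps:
y(k, f) = f*k
n(F) = -½ (n(F) = -½*1 = -½)
R(x) = -5 + x
1/((R(1/(Q + y(-3, -1)))*n(8))*(-35 - 1*44)) = 1/(((-5 + 1/(-5 - 1*(-3)))*(-½))*(-35 - 1*44)) = 1/(((-5 + 1/(-5 + 3))*(-½))*(-35 - 44)) = 1/(((-5 + 1/(-2))*(-½))*(-79)) = 1/(((-5 - ½)*(-½))*(-79)) = 1/(-11/2*(-½)*(-79)) = 1/((11/4)*(-79)) = 1/(-869/4) = -4/869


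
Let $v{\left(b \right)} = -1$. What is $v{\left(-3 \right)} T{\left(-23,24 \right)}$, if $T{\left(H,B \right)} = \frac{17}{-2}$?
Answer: $\frac{17}{2} \approx 8.5$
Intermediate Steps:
$T{\left(H,B \right)} = - \frac{17}{2}$ ($T{\left(H,B \right)} = 17 \left(- \frac{1}{2}\right) = - \frac{17}{2}$)
$v{\left(-3 \right)} T{\left(-23,24 \right)} = \left(-1\right) \left(- \frac{17}{2}\right) = \frac{17}{2}$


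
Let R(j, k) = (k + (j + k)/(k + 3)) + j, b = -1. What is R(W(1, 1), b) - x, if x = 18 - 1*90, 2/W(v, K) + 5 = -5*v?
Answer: 351/5 ≈ 70.200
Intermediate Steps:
W(v, K) = 2/(-5 - 5*v)
x = -72 (x = 18 - 90 = -72)
R(j, k) = j + k + (j + k)/(3 + k) (R(j, k) = (k + (j + k)/(3 + k)) + j = j + k + (j + k)/(3 + k))
R(W(1, 1), b) - x = ((-1)² + 4*(-2/(5 + 5*1)) + 4*(-1) - 2/(5 + 5*1)*(-1))/(3 - 1) - 1*(-72) = (1 + 4*(-2/(5 + 5)) - 4 - 2/(5 + 5)*(-1))/2 + 72 = (1 + 4*(-2/10) - 4 - 2/10*(-1))/2 + 72 = (1 + 4*(-2*⅒) - 4 - 2*⅒*(-1))/2 + 72 = (1 + 4*(-⅕) - 4 - ⅕*(-1))/2 + 72 = (1 - ⅘ - 4 + ⅕)/2 + 72 = (½)*(-18/5) + 72 = -9/5 + 72 = 351/5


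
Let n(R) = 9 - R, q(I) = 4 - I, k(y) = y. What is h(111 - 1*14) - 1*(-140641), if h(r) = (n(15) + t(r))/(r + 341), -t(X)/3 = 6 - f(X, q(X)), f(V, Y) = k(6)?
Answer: 10266792/73 ≈ 1.4064e+5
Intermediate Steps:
f(V, Y) = 6
t(X) = 0 (t(X) = -3*(6 - 1*6) = -3*(6 - 6) = -3*0 = 0)
h(r) = -6/(341 + r) (h(r) = ((9 - 1*15) + 0)/(r + 341) = ((9 - 15) + 0)/(341 + r) = (-6 + 0)/(341 + r) = -6/(341 + r))
h(111 - 1*14) - 1*(-140641) = -6/(341 + (111 - 1*14)) - 1*(-140641) = -6/(341 + (111 - 14)) + 140641 = -6/(341 + 97) + 140641 = -6/438 + 140641 = -6*1/438 + 140641 = -1/73 + 140641 = 10266792/73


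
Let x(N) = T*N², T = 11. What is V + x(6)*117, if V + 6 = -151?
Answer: 46175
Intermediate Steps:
x(N) = 11*N²
V = -157 (V = -6 - 151 = -157)
V + x(6)*117 = -157 + (11*6²)*117 = -157 + (11*36)*117 = -157 + 396*117 = -157 + 46332 = 46175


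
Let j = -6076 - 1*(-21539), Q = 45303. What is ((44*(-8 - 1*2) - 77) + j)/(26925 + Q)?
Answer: 2491/12038 ≈ 0.20693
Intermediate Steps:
j = 15463 (j = -6076 + 21539 = 15463)
((44*(-8 - 1*2) - 77) + j)/(26925 + Q) = ((44*(-8 - 1*2) - 77) + 15463)/(26925 + 45303) = ((44*(-8 - 2) - 77) + 15463)/72228 = ((44*(-10) - 77) + 15463)*(1/72228) = ((-440 - 77) + 15463)*(1/72228) = (-517 + 15463)*(1/72228) = 14946*(1/72228) = 2491/12038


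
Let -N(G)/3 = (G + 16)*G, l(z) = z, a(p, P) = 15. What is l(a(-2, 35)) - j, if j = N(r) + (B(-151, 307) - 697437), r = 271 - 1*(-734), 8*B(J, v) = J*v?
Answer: 30252493/8 ≈ 3.7816e+6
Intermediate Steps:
B(J, v) = J*v/8 (B(J, v) = (J*v)/8 = J*v/8)
r = 1005 (r = 271 + 734 = 1005)
N(G) = -3*G*(16 + G) (N(G) = -3*(G + 16)*G = -3*(16 + G)*G = -3*G*(16 + G))
j = -30252373/8 (j = -3*1005*(16 + 1005) + ((⅛)*(-151)*307 - 697437) = -3*1005*1021 + (-46357/8 - 697437) = -3078315 - 5625853/8 = -30252373/8 ≈ -3.7815e+6)
l(a(-2, 35)) - j = 15 - 1*(-30252373/8) = 15 + 30252373/8 = 30252493/8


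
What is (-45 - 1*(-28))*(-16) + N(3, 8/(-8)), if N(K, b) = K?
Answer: 275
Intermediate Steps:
(-45 - 1*(-28))*(-16) + N(3, 8/(-8)) = (-45 - 1*(-28))*(-16) + 3 = (-45 + 28)*(-16) + 3 = -17*(-16) + 3 = 272 + 3 = 275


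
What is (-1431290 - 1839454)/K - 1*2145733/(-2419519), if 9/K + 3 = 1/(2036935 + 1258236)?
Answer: 8692257866614650191/7972728842749 ≈ 1.0902e+6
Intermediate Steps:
K = -29656539/9885512 (K = 9/(-3 + 1/(2036935 + 1258236)) = 9/(-3 + 1/3295171) = 9/(-9885512/3295171) = 9*(-3295171/9885512) = -29656539/9885512 ≈ -3.0000)
(-1431290 - 1839454)/K - 1*2145733/(-2419519) = (-1431290 - 1839454)/(-29656539/9885512) - 1*2145733/(-2419519) = -3270744*(-9885512/29656539) - 2145733*(-1/2419519) = 3592553228992/3295171 + 2145733/2419519 = 8692257866614650191/7972728842749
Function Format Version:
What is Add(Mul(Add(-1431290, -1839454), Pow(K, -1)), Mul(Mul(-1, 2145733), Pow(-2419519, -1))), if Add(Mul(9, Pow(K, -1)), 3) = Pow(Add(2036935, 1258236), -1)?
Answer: Rational(8692257866614650191, 7972728842749) ≈ 1.0902e+6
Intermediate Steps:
K = Rational(-29656539, 9885512) (K = Mul(9, Pow(Add(-3, Pow(Add(2036935, 1258236), -1)), -1)) = Mul(9, Pow(Add(-3, Pow(3295171, -1)), -1)) = Mul(9, Pow(Add(-3, Rational(1, 3295171)), -1)) = Mul(9, Pow(Rational(-9885512, 3295171), -1)) = Mul(9, Rational(-3295171, 9885512)) = Rational(-29656539, 9885512) ≈ -3.0000)
Add(Mul(Add(-1431290, -1839454), Pow(K, -1)), Mul(Mul(-1, 2145733), Pow(-2419519, -1))) = Add(Mul(Add(-1431290, -1839454), Pow(Rational(-29656539, 9885512), -1)), Mul(Mul(-1, 2145733), Pow(-2419519, -1))) = Add(Mul(-3270744, Rational(-9885512, 29656539)), Mul(-2145733, Rational(-1, 2419519))) = Add(Rational(3592553228992, 3295171), Rational(2145733, 2419519)) = Rational(8692257866614650191, 7972728842749)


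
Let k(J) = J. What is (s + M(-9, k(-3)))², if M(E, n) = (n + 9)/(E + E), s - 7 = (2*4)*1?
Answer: 1936/9 ≈ 215.11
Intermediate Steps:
s = 15 (s = 7 + (2*4)*1 = 7 + 8*1 = 7 + 8 = 15)
M(E, n) = (9 + n)/(2*E) (M(E, n) = (9 + n)/((2*E)) = (9 + n)*(1/(2*E)) = (9 + n)/(2*E))
(s + M(-9, k(-3)))² = (15 + (½)*(9 - 3)/(-9))² = (15 + (½)*(-⅑)*6)² = (15 - ⅓)² = (44/3)² = 1936/9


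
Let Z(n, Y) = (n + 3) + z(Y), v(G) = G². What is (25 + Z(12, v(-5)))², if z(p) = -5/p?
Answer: 39601/25 ≈ 1584.0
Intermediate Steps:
Z(n, Y) = 3 + n - 5/Y (Z(n, Y) = (n + 3) - 5/Y = (3 + n) - 5/Y = 3 + n - 5/Y)
(25 + Z(12, v(-5)))² = (25 + (3 + 12 - 5/((-5)²)))² = (25 + (3 + 12 - 5/25))² = (25 + (3 + 12 - 5*1/25))² = (25 + (3 + 12 - ⅕))² = (25 + 74/5)² = (199/5)² = 39601/25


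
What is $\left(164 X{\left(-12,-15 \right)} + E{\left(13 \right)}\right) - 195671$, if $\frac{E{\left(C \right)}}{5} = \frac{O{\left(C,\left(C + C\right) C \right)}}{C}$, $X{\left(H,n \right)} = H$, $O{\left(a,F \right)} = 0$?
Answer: $-197639$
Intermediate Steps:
$E{\left(C \right)} = 0$ ($E{\left(C \right)} = 5 \frac{0}{C} = 5 \cdot 0 = 0$)
$\left(164 X{\left(-12,-15 \right)} + E{\left(13 \right)}\right) - 195671 = \left(164 \left(-12\right) + 0\right) - 195671 = \left(-1968 + 0\right) - 195671 = -1968 - 195671 = -197639$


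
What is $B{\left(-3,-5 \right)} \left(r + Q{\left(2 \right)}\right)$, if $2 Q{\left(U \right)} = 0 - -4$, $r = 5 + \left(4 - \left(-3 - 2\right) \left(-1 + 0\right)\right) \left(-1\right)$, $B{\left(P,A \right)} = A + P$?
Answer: $-64$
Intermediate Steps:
$r = 6$ ($r = 5 + \left(4 - \left(-5\right) \left(-1\right)\right) \left(-1\right) = 5 + \left(4 - 5\right) \left(-1\right) = 5 - -1 = 5 + 1 = 6$)
$Q{\left(U \right)} = 2$ ($Q{\left(U \right)} = \frac{0 - -4}{2} = \frac{0 + 4}{2} = \frac{1}{2} \cdot 4 = 2$)
$B{\left(-3,-5 \right)} \left(r + Q{\left(2 \right)}\right) = \left(-5 - 3\right) \left(6 + 2\right) = \left(-8\right) 8 = -64$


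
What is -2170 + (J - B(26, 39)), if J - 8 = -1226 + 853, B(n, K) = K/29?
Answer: -73554/29 ≈ -2536.3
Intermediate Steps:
B(n, K) = K/29 (B(n, K) = K*(1/29) = K/29)
J = -365 (J = 8 + (-1226 + 853) = 8 - 373 = -365)
-2170 + (J - B(26, 39)) = -2170 + (-365 - 39/29) = -2170 - 10624/29 = -73554/29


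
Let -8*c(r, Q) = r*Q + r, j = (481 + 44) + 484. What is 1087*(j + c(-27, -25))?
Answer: 1008736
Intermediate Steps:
j = 1009 (j = 525 + 484 = 1009)
c(r, Q) = -r/8 - Q*r/8 (c(r, Q) = -(r*Q + r)/8 = -(Q*r + r)/8 = -(r + Q*r)/8 = -r/8 - Q*r/8)
1087*(j + c(-27, -25)) = 1087*(1009 - ⅛*(-27)*(1 - 25)) = 1087*(1009 - ⅛*(-27)*(-24)) = 1087*(1009 - 81) = 1087*928 = 1008736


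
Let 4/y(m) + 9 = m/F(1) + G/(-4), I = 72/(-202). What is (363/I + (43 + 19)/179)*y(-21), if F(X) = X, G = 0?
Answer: 437363/3222 ≈ 135.74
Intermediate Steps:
I = -36/101 (I = 72*(-1/202) = -36/101 ≈ -0.35644)
y(m) = 4/(-9 + m) (y(m) = 4/(-9 + (m/1 + 0/(-4))) = 4/(-9 + (m*1 + 0*(-1/4))) = 4/(-9 + (m + 0)) = 4/(-9 + m))
(363/I + (43 + 19)/179)*y(-21) = (363/(-36/101) + (43 + 19)/179)*(4/(-9 - 21)) = (363*(-101/36) + 62*(1/179))*(4/(-30)) = (-12221/12 + 62/179)*(4*(-1/30)) = -2186815/2148*(-2/15) = 437363/3222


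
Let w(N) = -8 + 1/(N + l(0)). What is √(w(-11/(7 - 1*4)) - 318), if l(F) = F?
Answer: I*√39479/11 ≈ 18.063*I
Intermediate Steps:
w(N) = -8 + 1/N (w(N) = -8 + 1/(N + 0) = -8 + 1/N)
√(w(-11/(7 - 1*4)) - 318) = √((-8 + 1/(-11/(7 - 1*4))) - 318) = √((-8 + 1/(-11/(7 - 4))) - 318) = √((-8 + 1/(-11/3)) - 318) = √((-8 - 3/11) - 318) = √(-91/11 - 318) = √(-3589/11) = I*√39479/11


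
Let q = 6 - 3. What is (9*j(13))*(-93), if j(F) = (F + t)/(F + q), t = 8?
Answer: -17577/16 ≈ -1098.6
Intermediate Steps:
q = 3
j(F) = (8 + F)/(3 + F) (j(F) = (F + 8)/(F + 3) = (8 + F)/(3 + F))
(9*j(13))*(-93) = (9*((8 + 13)/(3 + 13)))*(-93) = (9*(21/16))*(-93) = (189/16)*(-93) = -17577/16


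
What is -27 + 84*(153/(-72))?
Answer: -411/2 ≈ -205.50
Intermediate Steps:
-27 + 84*(153/(-72)) = -27 + 84*(153*(-1/72)) = -27 + 84*(-17/8) = -27 - 357/2 = -411/2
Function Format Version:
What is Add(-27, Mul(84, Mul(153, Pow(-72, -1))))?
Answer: Rational(-411, 2) ≈ -205.50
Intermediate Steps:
Add(-27, Mul(84, Mul(153, Pow(-72, -1)))) = Add(-27, Mul(84, Mul(153, Rational(-1, 72)))) = Add(-27, Mul(84, Rational(-17, 8))) = Add(-27, Rational(-357, 2)) = Rational(-411, 2)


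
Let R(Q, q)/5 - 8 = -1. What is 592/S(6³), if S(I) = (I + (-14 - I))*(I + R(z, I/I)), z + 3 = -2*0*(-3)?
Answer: -296/1757 ≈ -0.16847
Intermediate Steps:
z = -3 (z = -3 - 2*0*(-3) = -3 + 0*(-3) = -3 + 0 = -3)
R(Q, q) = 35 (R(Q, q) = 40 + 5*(-1) = 40 - 5 = 35)
S(I) = -490 - 14*I (S(I) = (I + (-14 - I))*(I + 35) = -14*(35 + I) = -490 - 14*I)
592/S(6³) = 592/(-490 - 14*6³) = 592/(-490 - 14*216) = 592/(-490 - 3024) = 592/(-3514) = 592*(-1/3514) = -296/1757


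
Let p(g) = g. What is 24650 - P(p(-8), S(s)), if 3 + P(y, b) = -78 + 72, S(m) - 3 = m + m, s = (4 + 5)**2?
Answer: 24659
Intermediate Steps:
s = 81 (s = 9**2 = 81)
S(m) = 3 + 2*m (S(m) = 3 + (m + m) = 3 + 2*m)
P(y, b) = -9 (P(y, b) = -3 + (-78 + 72) = -3 - 6 = -9)
24650 - P(p(-8), S(s)) = 24650 - 1*(-9) = 24650 + 9 = 24659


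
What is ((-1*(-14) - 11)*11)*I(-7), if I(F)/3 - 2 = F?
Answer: -495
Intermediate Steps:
I(F) = 6 + 3*F
((-1*(-14) - 11)*11)*I(-7) = ((-1*(-14) - 11)*11)*(6 + 3*(-7)) = ((14 - 11)*11)*(6 - 21) = (3*11)*(-15) = 33*(-15) = -495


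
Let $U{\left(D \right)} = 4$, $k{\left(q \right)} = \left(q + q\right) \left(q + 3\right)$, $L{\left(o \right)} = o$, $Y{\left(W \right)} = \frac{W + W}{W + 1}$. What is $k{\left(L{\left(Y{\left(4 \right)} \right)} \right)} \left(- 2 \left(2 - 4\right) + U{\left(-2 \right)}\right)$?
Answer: $\frac{2944}{25} \approx 117.76$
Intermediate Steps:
$Y{\left(W \right)} = \frac{2 W}{1 + W}$
$k{\left(q \right)} = 2 q \left(3 + q\right)$
$k{\left(L{\left(Y{\left(4 \right)} \right)} \right)} \left(- 2 \left(2 - 4\right) + U{\left(-2 \right)}\right) = 2 \cdot 2 \cdot 4 \frac{1}{1 + 4} \left(3 + 2 \cdot 4 \frac{1}{1 + 4}\right) \left(- 2 \left(2 - 4\right) + 4\right) = 2 \cdot 2 \cdot 4 \cdot \frac{1}{5} \left(3 + 2 \cdot 4 \cdot \frac{1}{5}\right) \left(\left(-2\right) \left(-2\right) + 4\right) = 2 \cdot 2 \cdot 4 \cdot \frac{1}{5} \left(3 + 2 \cdot 4 \cdot \frac{1}{5}\right) \left(4 + 4\right) = 2 \cdot \frac{8}{5} \left(3 + \frac{8}{5}\right) 8 = 2 \cdot \frac{8}{5} \cdot \frac{23}{5} \cdot 8 = \frac{368}{25} \cdot 8 = \frac{2944}{25}$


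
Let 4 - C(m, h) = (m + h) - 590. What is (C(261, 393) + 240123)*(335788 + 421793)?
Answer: 181867167603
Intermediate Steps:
C(m, h) = 594 - h - m (C(m, h) = 4 - ((m + h) - 590) = 4 - ((h + m) - 590) = 4 - (-590 + h + m) = 4 + (590 - h - m) = 594 - h - m)
(C(261, 393) + 240123)*(335788 + 421793) = ((594 - 1*393 - 1*261) + 240123)*(335788 + 421793) = ((594 - 393 - 261) + 240123)*757581 = (-60 + 240123)*757581 = 240063*757581 = 181867167603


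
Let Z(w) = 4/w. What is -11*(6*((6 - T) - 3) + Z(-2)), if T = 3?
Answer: 22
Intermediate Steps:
-11*(6*((6 - T) - 3) + Z(-2)) = -11*(6*((6 - 1*3) - 3) + 4/(-2)) = -11*(6*((6 - 3) - 3) + 4*(-1/2)) = -11*(6*(3 - 3) - 2) = -11*(6*0 - 2) = -11*(0 - 2) = -11*(-2) = 22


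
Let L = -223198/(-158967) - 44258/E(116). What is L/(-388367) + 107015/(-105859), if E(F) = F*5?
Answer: -112683458304671629/111487496240262870 ≈ -1.0107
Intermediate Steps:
E(F) = 5*F
L = -3453053323/46100430 (L = -223198/(-158967) - 44258/(5*116) = -223198*(-1/158967) - 44258/580 = 223198/158967 - 44258*1/580 = 223198/158967 - 22129/290 = -3453053323/46100430 ≈ -74.903)
L/(-388367) + 107015/(-105859) = -3453053323/46100430/(-388367) + 107015/(-105859) = -3453053323/46100430*(-1/388367) + 107015*(-1/105859) = 3453053323/17903885697810 - 6295/6227 = -112683458304671629/111487496240262870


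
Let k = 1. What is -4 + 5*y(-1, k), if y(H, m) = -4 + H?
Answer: -29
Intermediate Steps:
-4 + 5*y(-1, k) = -4 + 5*(-4 - 1) = -4 + 5*(-5) = -4 - 25 = -29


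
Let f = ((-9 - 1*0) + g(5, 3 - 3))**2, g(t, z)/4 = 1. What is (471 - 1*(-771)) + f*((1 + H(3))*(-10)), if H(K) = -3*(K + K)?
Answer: 5492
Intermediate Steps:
g(t, z) = 4 (g(t, z) = 4*1 = 4)
H(K) = -6*K
f = 25 (f = ((-9 - 1*0) + 4)**2 = ((-9 + 0) + 4)**2 = (-9 + 4)**2 = (-5)**2 = 25)
(471 - 1*(-771)) + f*((1 + H(3))*(-10)) = (471 - 1*(-771)) + 25*((1 - 6*3)*(-10)) = (471 + 771) + 25*((1 - 18)*(-10)) = 1242 + 25*(-17*(-10)) = 1242 + 25*170 = 1242 + 4250 = 5492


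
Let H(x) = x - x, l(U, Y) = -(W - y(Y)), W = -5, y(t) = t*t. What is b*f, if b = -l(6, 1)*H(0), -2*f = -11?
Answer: 0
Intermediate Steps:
y(t) = t²
f = 11/2 (f = -½*(-11) = 11/2 ≈ 5.5000)
l(U, Y) = 5 + Y² (l(U, Y) = -(-5 - Y²) = 5 + Y²)
H(x) = 0
b = 0 (b = -(5 + 1²)*0 = -(5 + 1)*0 = -6*0 = -1*0 = 0)
b*f = 0*(11/2) = 0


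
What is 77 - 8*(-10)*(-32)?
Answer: -2483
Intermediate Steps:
77 - 8*(-10)*(-32) = 77 + 80*(-32) = 77 - 2560 = -2483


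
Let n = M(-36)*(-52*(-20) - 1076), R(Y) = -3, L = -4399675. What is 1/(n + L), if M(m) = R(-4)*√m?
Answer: -4399675/19357140525529 - 648*I/19357140525529 ≈ -2.2729e-7 - 3.3476e-11*I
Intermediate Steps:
M(m) = -3*√m
n = 648*I (n = (-18*I)*(-52*(-20) - 1076) = (-18*I)*(1040 - 1076) = -18*I*(-36) = 648*I ≈ 648.0*I)
1/(n + L) = 1/(648*I - 4399675) = 1/(-4399675 + 648*I) = (-4399675 - 648*I)/19357140525529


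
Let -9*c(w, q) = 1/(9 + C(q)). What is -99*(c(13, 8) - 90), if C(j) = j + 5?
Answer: 17821/2 ≈ 8910.5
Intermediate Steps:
C(j) = 5 + j
c(w, q) = -1/(9*(14 + q)) (c(w, q) = -1/(9*(9 + (5 + q))) = -1/(9*(14 + q)))
-99*(c(13, 8) - 90) = -99*(-1/(126 + 9*8) - 90) = -99*(-1/(126 + 72) - 90) = -99*(-1/198 - 90) = -99*(-17821/198) = 17821/2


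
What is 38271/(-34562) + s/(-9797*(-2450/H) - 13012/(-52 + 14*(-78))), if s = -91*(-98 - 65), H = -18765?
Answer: -3695354112543/288527619754 ≈ -12.808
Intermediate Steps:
s = 14833 (s = -91*(-163) = 14833)
38271/(-34562) + s/(-9797*(-2450/H) - 13012/(-52 + 14*(-78))) = 38271/(-34562) + 14833/(-9797/((-18765/(-2450))) - 13012/(-52 + 14*(-78))) = 38271*(-1/34562) + 14833/(-9797/((-18765*(-1/2450))) - 13012/(-52 - 1092)) = -38271/34562 + 14833/(-9797/3753/490 - 13012/(-1144)) = -38271/34562 + 14833/(-9797*490/3753 - 13012*(-1/1144)) = -38271/34562 + 14833/(-4800530/3753 + 3253/286) = -38271/34562 + 14833/(-1360743071/1073358) = -38271/34562 + 14833*(-1073358/1360743071) = -38271/34562 - 97675578/8348117 = -3695354112543/288527619754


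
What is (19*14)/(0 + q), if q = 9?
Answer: 266/9 ≈ 29.556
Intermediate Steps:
(19*14)/(0 + q) = (19*14)/(0 + 9) = 266/9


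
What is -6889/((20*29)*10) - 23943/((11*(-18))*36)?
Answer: 467524/215325 ≈ 2.1712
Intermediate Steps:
-6889/((20*29)*10) - 23943/((11*(-18))*36) = -6889/(580*10) - 23943/((-198*36)) = -6889/5800 - 23943/(-7128) = -6889*1/5800 - 23943*(-1/7128) = -6889/5800 + 7981/2376 = 467524/215325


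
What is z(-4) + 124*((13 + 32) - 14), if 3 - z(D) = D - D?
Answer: 3847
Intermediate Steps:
z(D) = 3 (z(D) = 3 - (D - D) = 3 - 1*0 = 3 + 0 = 3)
z(-4) + 124*((13 + 32) - 14) = 3 + 124*((13 + 32) - 14) = 3 + 124*(45 - 14) = 3 + 124*31 = 3 + 3844 = 3847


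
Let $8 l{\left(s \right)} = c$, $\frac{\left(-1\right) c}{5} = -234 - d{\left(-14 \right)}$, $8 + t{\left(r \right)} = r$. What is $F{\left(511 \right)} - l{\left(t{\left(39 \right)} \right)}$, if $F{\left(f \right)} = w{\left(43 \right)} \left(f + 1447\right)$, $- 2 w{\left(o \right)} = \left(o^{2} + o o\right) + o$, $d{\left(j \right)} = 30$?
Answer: $-3662604$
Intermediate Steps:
$t{\left(r \right)} = -8 + r$
$w{\left(o \right)} = - o^{2} - \frac{o}{2}$ ($w{\left(o \right)} = - \frac{\left(o^{2} + o o\right) + o}{2} = - \frac{\left(o^{2} + o^{2}\right) + o}{2} = - \frac{2 o^{2} + o}{2} = - \frac{o + 2 o^{2}}{2} = - o^{2} - \frac{o}{2}$)
$c = 1320$ ($c = - 5 \left(-234 - 30\right) = \left(-5\right) \left(-264\right) = 1320$)
$F{\left(f \right)} = - \frac{5413227}{2} - \frac{3741 f}{2}$ ($F{\left(f \right)} = \left(-1\right) 43 \left(\frac{1}{2} + 43\right) \left(f + 1447\right) = \left(-1\right) 43 \cdot \frac{87}{2} \left(1447 + f\right) = - \frac{3741 \left(1447 + f\right)}{2} = - \frac{5413227}{2} - \frac{3741 f}{2}$)
$l{\left(s \right)} = 165$ ($l{\left(s \right)} = \frac{1}{8} \cdot 1320 = 165$)
$F{\left(511 \right)} - l{\left(t{\left(39 \right)} \right)} = \left(- \frac{5413227}{2} - \frac{1911651}{2}\right) - 165 = -3662439 - 165 = -3662604$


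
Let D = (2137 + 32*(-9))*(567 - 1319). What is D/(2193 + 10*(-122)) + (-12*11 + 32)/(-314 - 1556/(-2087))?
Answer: -454409500138/318055213 ≈ -1428.7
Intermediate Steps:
D = -1390448 (D = (2137 - 288)*(-752) = 1849*(-752) = -1390448)
D/(2193 + 10*(-122)) + (-12*11 + 32)/(-314 - 1556/(-2087)) = -1390448/(2193 + 10*(-122)) + (-12*11 + 32)/(-314 - 1556/(-2087)) = -1390448/(2193 - 1220) + (-132 + 32)/(-314 - 1556*(-1)/2087) = -1390448/973 - 100/(-314 - 1*(-1556/2087)) = -1390448*1/973 - 100/(-314 + 1556/2087) = -1390448/973 - 100/(-653762/2087) = -1390448/973 - 100*(-2087/653762) = -1390448/973 + 104350/326881 = -454409500138/318055213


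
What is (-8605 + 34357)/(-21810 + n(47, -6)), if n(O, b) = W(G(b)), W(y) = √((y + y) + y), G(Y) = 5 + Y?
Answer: -187217040/158558701 - 8584*I*√3/158558701 ≈ -1.1807 - 9.3769e-5*I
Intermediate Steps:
W(y) = √3*√y (W(y) = √(2*y + y) = √(3*y) = √3*√y)
n(O, b) = √3*√(5 + b)
(-8605 + 34357)/(-21810 + n(47, -6)) = (-8605 + 34357)/(-21810 + √(15 + 3*(-6))) = 25752/(-21810 + √(15 - 18)) = 25752/(-21810 + √(-3)) = 25752/(-21810 + I*√3)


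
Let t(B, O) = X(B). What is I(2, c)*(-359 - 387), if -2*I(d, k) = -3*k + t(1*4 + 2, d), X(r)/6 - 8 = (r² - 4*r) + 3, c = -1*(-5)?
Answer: 45879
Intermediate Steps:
c = 5
X(r) = 66 - 24*r + 6*r² (X(r) = 48 + 6*((r² - 4*r) + 3) = 48 + 6*(3 + r² - 4*r) = 48 + (18 - 24*r + 6*r²) = 66 - 24*r + 6*r²)
t(B, O) = 66 - 24*B + 6*B²
I(d, k) = -69 + 3*k/2 (I(d, k) = -(-3*k + (66 - 24*(1*4 + 2) + 6*(1*4 + 2)²))/2 = -(-3*k + (66 - 24*(4 + 2) + 6*(4 + 2)²))/2 = -(-3*k + (66 - 24*6 + 6*6²))/2 = -(-3*k + (66 - 144 + 6*36))/2 = -(-3*k + (66 - 144 + 216))/2 = -(-3*k + 138)/2 = -(138 - 3*k)/2 = -69 + 3*k/2)
I(2, c)*(-359 - 387) = (-69 + (3/2)*5)*(-359 - 387) = (-69 + 15/2)*(-746) = -123/2*(-746) = 45879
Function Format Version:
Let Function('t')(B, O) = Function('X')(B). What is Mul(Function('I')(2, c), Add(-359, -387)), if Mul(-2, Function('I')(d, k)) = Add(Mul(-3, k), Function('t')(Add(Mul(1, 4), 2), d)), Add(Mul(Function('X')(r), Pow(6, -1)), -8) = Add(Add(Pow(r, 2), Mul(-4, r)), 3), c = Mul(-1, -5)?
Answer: 45879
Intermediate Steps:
c = 5
Function('X')(r) = Add(66, Mul(-24, r), Mul(6, Pow(r, 2))) (Function('X')(r) = Add(48, Mul(6, Add(Add(Pow(r, 2), Mul(-4, r)), 3))) = Add(48, Mul(6, Add(3, Pow(r, 2), Mul(-4, r)))) = Add(48, Add(18, Mul(-24, r), Mul(6, Pow(r, 2)))) = Add(66, Mul(-24, r), Mul(6, Pow(r, 2))))
Function('t')(B, O) = Add(66, Mul(-24, B), Mul(6, Pow(B, 2)))
Function('I')(d, k) = Add(-69, Mul(Rational(3, 2), k)) (Function('I')(d, k) = Mul(Rational(-1, 2), Add(Mul(-3, k), Add(66, Mul(-24, Add(Mul(1, 4), 2)), Mul(6, Pow(Add(Mul(1, 4), 2), 2))))) = Mul(Rational(-1, 2), Add(Mul(-3, k), Add(66, Mul(-24, Add(4, 2)), Mul(6, Pow(Add(4, 2), 2))))) = Mul(Rational(-1, 2), Add(Mul(-3, k), Add(66, Mul(-24, 6), Mul(6, Pow(6, 2))))) = Mul(Rational(-1, 2), Add(Mul(-3, k), Add(66, -144, Mul(6, 36)))) = Mul(Rational(-1, 2), Add(Mul(-3, k), Add(66, -144, 216))) = Mul(Rational(-1, 2), Add(Mul(-3, k), 138)) = Mul(Rational(-1, 2), Add(138, Mul(-3, k))) = Add(-69, Mul(Rational(3, 2), k)))
Mul(Function('I')(2, c), Add(-359, -387)) = Mul(Add(-69, Mul(Rational(3, 2), 5)), Add(-359, -387)) = Mul(Add(-69, Rational(15, 2)), -746) = Mul(Rational(-123, 2), -746) = 45879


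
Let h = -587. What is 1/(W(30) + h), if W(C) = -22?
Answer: -1/609 ≈ -0.0016420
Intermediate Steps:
1/(W(30) + h) = 1/(-22 - 587) = 1/(-609) = -1/609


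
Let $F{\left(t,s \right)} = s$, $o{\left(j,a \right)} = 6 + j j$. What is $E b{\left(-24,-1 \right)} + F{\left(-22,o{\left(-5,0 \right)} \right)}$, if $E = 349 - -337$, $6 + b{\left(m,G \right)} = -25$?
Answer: $-21235$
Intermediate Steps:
$b{\left(m,G \right)} = -31$ ($b{\left(m,G \right)} = -6 - 25 = -31$)
$o{\left(j,a \right)} = 6 + j^{2}$
$E = 686$ ($E = 349 + 337 = 686$)
$E b{\left(-24,-1 \right)} + F{\left(-22,o{\left(-5,0 \right)} \right)} = 686 \left(-31\right) + \left(6 + \left(-5\right)^{2}\right) = -21266 + \left(6 + 25\right) = -21266 + 31 = -21235$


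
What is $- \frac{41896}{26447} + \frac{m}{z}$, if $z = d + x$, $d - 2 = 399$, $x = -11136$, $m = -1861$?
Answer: $- \frac{400535693}{283908545} \approx -1.4108$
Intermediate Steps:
$d = 401$ ($d = 2 + 399 = 401$)
$z = -10735$ ($z = 401 - 11136 = -10735$)
$- \frac{41896}{26447} + \frac{m}{z} = - \frac{41896}{26447} - \frac{1861}{-10735} = \left(-41896\right) \frac{1}{26447} - - \frac{1861}{10735} = - \frac{41896}{26447} + \frac{1861}{10735} = - \frac{400535693}{283908545}$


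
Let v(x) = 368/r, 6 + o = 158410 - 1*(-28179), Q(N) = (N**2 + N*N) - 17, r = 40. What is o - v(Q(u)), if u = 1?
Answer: 932869/5 ≈ 1.8657e+5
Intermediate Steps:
Q(N) = -17 + 2*N**2 (Q(N) = (N**2 + N**2) - 17 = 2*N**2 - 17 = -17 + 2*N**2)
o = 186583 (o = -6 + (158410 - 1*(-28179)) = -6 + (158410 + 28179) = -6 + 186589 = 186583)
v(x) = 46/5 (v(x) = 368/40 = 368*(1/40) = 46/5)
o - v(Q(u)) = 186583 - 1*46/5 = 186583 - 46/5 = 932869/5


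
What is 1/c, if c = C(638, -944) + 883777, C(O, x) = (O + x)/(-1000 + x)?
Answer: 108/95447933 ≈ 1.1315e-6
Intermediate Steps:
C(O, x) = (O + x)/(-1000 + x)
c = 95447933/108 (c = (638 - 944)/(-1000 - 944) + 883777 = -306/(-1944) + 883777 = -1/1944*(-306) + 883777 = 17/108 + 883777 = 95447933/108 ≈ 8.8378e+5)
1/c = 1/(95447933/108) = 108/95447933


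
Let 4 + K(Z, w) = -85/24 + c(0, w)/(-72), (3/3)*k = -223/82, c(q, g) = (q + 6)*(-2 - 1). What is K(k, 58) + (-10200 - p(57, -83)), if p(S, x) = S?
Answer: -246343/24 ≈ -10264.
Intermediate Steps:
c(q, g) = -18 - 3*q (c(q, g) = (6 + q)*(-3) = -18 - 3*q)
k = -223/82 ≈ -2.7195
K(Z, w) = -175/24 (K(Z, w) = -4 + (-85/24 + (-18 - 3*0)/(-72)) = -4 + (-85*1/24 + (-18 + 0)*(-1/72)) = -4 + (-85/24 - 18*(-1/72)) = -4 + (-85/24 + 1/4) = -4 - 79/24 = -175/24)
K(k, 58) + (-10200 - p(57, -83)) = -175/24 + (-10200 - 1*57) = -175/24 + (-10200 - 57) = -175/24 - 10257 = -246343/24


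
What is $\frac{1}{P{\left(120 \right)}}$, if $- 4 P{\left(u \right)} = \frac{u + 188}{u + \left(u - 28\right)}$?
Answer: $- \frac{212}{77} \approx -2.7532$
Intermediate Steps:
$P{\left(u \right)} = - \frac{188 + u}{4 \left(-28 + 2 u\right)}$ ($P{\left(u \right)} = - \frac{\left(u + 188\right) \frac{1}{u + \left(u - 28\right)}}{4} = - \frac{\left(188 + u\right) \frac{1}{u + \left(-28 + u\right)}}{4} = - \frac{\left(188 + u\right) \frac{1}{-28 + 2 u}}{4} = - \frac{\frac{1}{-28 + 2 u} \left(188 + u\right)}{4} = - \frac{188 + u}{4 \left(-28 + 2 u\right)}$)
$\frac{1}{P{\left(120 \right)}} = \frac{1}{\frac{1}{8} \frac{1}{-14 + 120} \left(-188 - 120\right)} = \frac{1}{\frac{1}{8} \cdot \frac{1}{106} \left(-188 - 120\right)} = \frac{1}{\frac{1}{8} \cdot \frac{1}{106} \left(-308\right)} = \frac{1}{- \frac{77}{212}} = - \frac{212}{77}$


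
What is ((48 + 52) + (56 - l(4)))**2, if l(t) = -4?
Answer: 25600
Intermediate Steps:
((48 + 52) + (56 - l(4)))**2 = ((48 + 52) + (56 - 1*(-4)))**2 = (100 + (56 + 4))**2 = (100 + 60)**2 = 160**2 = 25600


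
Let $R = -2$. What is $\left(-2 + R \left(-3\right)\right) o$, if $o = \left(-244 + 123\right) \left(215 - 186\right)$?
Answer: $-14036$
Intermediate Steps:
$o = -3509$ ($o = \left(-121\right) 29 = -3509$)
$\left(-2 + R \left(-3\right)\right) o = \left(-2 - -6\right) \left(-3509\right) = \left(-2 + 6\right) \left(-3509\right) = 4 \left(-3509\right) = -14036$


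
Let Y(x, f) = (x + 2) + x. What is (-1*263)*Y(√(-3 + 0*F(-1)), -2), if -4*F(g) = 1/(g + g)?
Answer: -526 - 526*I*√3 ≈ -526.0 - 911.06*I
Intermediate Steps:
F(g) = -1/(8*g) (F(g) = -1/(4*(g + g)) = -1/(2*g)/4 = -1/(8*g))
Y(x, f) = 2 + 2*x (Y(x, f) = (2 + x) + x = 2 + 2*x)
(-1*263)*Y(√(-3 + 0*F(-1)), -2) = (-1*263)*(2 + 2*√(-3 + 0*(-⅛/(-1)))) = -263*(2 + 2*√(-3 + 0*(-⅛*(-1)))) = -263*(2 + 2*√(-3 + 0*(⅛))) = -263*(2 + 2*√(-3 + 0)) = -263*(2 + 2*√(-3)) = -263*(2 + 2*(I*√3)) = -263*(2 + 2*I*√3) = -526 - 526*I*√3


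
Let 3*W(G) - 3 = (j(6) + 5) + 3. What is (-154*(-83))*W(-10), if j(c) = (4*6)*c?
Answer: 1981210/3 ≈ 6.6040e+5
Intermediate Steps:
j(c) = 24*c
W(G) = 155/3 (W(G) = 1 + ((24*6 + 5) + 3)/3 = 1 + ((144 + 5) + 3)/3 = 1 + (149 + 3)/3 = 1 + (⅓)*152 = 1 + 152/3 = 155/3)
(-154*(-83))*W(-10) = -154*(-83)*(155/3) = 12782*(155/3) = 1981210/3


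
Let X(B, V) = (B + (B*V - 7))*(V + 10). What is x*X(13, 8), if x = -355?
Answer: -702900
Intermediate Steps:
X(B, V) = (10 + V)*(-7 + B + B*V) (X(B, V) = (B + (-7 + B*V))*(10 + V) = (-7 + B + B*V)*(10 + V) = (10 + V)*(-7 + B + B*V))
x*X(13, 8) = -355*(-70 - 7*8 + 10*13 + 13*8**2 + 11*13*8) = -355*(-70 - 56 + 130 + 13*64 + 1144) = -355*(-70 - 56 + 130 + 832 + 1144) = -355*1980 = -702900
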